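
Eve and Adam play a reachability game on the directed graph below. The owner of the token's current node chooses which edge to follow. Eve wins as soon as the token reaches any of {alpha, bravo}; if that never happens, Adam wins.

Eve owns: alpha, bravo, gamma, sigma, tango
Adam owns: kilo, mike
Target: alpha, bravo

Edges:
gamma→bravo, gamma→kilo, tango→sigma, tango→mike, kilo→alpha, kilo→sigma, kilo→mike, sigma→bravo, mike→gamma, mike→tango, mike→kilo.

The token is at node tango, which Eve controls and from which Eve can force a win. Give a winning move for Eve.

A0 = {alpha, bravo}
A1: add {gamma, sigma} — gamma (Eve) has gamma→bravo; sigma (Eve) has sigma→bravo.
A2: add {tango} — tango (Eve) has tango→sigma.
A3 = A2; e.g. kilo (Adam) can still go to mike. Fixed point.
From tango, successor sigma is in the attractor (rank 1); the other successor mike is not.

sigma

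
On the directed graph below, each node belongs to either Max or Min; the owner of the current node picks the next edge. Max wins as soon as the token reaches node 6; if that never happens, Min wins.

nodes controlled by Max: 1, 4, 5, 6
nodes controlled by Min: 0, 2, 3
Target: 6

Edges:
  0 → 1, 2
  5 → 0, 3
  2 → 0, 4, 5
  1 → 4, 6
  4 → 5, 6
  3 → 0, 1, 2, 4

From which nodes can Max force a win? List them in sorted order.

A0 = {6}
A1: add {1, 4} — 1 (Max) has 1→6; 4 (Max) has 4→6.
A2 = A1; e.g. 0 (Min) can still go to 2. Fixed point.
Max's winning region = {1, 4, 6}.

1, 4, 6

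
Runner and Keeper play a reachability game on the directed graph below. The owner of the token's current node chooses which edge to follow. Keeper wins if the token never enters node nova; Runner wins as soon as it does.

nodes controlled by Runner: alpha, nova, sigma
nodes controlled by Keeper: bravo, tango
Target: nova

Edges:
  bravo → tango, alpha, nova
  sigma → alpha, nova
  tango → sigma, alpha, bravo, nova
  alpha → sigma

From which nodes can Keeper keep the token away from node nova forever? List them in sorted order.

bravo, tango

A0 = {nova}
A1: add {sigma} — sigma (Runner) has sigma→nova.
A2: add {alpha} — alpha (Runner) has alpha→sigma.
A3 = A2; e.g. tango (Keeper) can still go to bravo. Fixed point.
Runner's attractor = {alpha, nova, sigma}; Keeper avoids the target exactly from the complement.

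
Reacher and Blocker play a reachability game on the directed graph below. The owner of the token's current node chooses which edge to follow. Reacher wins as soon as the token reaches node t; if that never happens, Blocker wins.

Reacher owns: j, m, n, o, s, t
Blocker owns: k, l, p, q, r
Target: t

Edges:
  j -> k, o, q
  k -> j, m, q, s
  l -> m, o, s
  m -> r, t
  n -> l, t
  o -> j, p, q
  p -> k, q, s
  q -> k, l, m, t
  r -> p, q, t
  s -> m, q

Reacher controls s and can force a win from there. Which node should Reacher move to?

m

A0 = {t}
A1: add {m, n} — m (Reacher) has m→t; n (Reacher) has n→t.
A2: add {s} — s (Reacher) has s→m.
A3 = A2; e.g. j (Reacher) has no edge into A2. Fixed point.
From s, successor m is in the attractor (rank 1); the other successor q is not.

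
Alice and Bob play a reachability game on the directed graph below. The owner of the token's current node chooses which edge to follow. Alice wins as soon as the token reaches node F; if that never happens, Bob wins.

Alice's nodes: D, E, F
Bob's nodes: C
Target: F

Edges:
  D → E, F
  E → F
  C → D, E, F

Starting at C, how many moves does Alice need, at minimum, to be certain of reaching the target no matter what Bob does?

2

A0 = {F}
A1: add {D, E} — D (Alice) has D→F; E (Alice) has E→F.
A2: add {C} — C (Bob): all of {D, E, F} already in.
A2 = all vertices. Fixed point.
C enters the attractor at level 2, so Alice can force the target in 2 moves from there.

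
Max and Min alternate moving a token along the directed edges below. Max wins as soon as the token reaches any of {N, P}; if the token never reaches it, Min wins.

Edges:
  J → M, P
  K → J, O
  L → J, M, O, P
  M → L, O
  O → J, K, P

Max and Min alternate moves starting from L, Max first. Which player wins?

Track states (vertex, player-to-move).
A0 = {(N,Max), (N,Min), (P,Max), (P,Min)}
A1: add {(J,Max), (L,Max), (O,Max)}.
(L,Max) ∈ A1 ⇒ Max forces the target.

Max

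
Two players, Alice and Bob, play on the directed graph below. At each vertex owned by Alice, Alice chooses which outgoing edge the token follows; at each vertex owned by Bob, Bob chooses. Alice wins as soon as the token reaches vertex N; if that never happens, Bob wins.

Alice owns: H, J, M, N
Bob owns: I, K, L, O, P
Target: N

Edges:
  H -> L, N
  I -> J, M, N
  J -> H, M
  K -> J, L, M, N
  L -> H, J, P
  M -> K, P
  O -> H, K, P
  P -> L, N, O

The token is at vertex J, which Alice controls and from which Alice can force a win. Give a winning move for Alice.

A0 = {N}
A1: add {H} — H (Alice) has H→N.
A2: add {J} — J (Alice) has J→H.
A3 = A2; e.g. I (Bob) can still go to M. Fixed point.
From J, successor H is in the attractor (rank 1); the other successor M is not.

H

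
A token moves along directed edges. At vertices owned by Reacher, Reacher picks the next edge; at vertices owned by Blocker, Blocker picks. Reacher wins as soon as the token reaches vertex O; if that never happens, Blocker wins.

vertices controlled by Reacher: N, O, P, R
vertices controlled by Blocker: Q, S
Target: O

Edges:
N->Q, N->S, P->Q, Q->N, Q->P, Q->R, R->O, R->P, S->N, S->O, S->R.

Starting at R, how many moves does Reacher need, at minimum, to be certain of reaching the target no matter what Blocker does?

1

A0 = {O}
A1: add {R} — R (Reacher) has R→O.
A2 = A1; e.g. N (Reacher) has no edge into A1. Fixed point.
R enters the attractor at level 1, so Reacher can force the target in 1 move from there.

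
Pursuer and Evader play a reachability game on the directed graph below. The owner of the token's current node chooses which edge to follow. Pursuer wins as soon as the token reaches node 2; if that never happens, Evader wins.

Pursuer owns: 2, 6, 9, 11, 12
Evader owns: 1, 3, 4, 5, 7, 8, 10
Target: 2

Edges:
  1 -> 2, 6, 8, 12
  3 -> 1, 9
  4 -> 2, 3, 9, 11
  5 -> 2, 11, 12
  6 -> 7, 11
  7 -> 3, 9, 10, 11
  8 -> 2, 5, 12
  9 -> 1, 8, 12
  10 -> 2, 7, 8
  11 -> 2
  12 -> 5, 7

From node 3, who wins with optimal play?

Evader

A0 = {2}
A1: add {11} — 11 (Pursuer) has 11→2.
A2: add {6} — 6 (Pursuer) has 6→11.
A3 = A2; e.g. 1 (Evader) can still go to 8. Fixed point.
3 never enters the attractor, so Evader can avoid the target forever.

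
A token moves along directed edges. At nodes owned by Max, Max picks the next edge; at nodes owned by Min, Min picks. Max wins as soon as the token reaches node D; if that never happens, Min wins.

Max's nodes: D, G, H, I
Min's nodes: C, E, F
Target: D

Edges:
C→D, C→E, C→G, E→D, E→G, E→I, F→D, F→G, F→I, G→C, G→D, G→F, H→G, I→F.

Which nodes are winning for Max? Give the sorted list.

A0 = {D}
A1: add {G} — G (Max) has G→D.
A2: add {H} — H (Max) has H→G.
A3 = A2; e.g. C (Min) can still go to E. Fixed point.
Max's winning region = {D, G, H}.

D, G, H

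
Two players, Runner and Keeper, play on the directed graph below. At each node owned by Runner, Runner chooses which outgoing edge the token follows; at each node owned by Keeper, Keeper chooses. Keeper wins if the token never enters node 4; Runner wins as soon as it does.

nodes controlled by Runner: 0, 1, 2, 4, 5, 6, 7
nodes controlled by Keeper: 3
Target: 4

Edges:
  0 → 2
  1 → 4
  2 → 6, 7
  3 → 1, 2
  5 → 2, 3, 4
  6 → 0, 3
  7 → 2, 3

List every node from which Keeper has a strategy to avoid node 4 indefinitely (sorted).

A0 = {4}
A1: add {1, 5} — 1 (Runner) has 1→4; 5 (Runner) has 5→4.
A2 = A1; e.g. 0 (Runner) has no edge into A1. Fixed point.
Runner's attractor = {1, 4, 5}; Keeper avoids the target exactly from the complement.

0, 2, 3, 6, 7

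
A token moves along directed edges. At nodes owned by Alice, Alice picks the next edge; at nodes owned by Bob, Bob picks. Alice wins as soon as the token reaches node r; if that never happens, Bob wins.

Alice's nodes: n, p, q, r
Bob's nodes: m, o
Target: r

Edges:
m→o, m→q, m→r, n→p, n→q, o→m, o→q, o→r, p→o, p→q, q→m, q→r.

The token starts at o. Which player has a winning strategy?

A0 = {r}
A1: add {q} — q (Alice) has q→r.
A2: add {n, p} — n (Alice) has n→q; p (Alice) has p→q.
A3 = A2; e.g. m (Bob) can still go to o. Fixed point.
o never enters the attractor, so Bob can avoid the target forever.

Bob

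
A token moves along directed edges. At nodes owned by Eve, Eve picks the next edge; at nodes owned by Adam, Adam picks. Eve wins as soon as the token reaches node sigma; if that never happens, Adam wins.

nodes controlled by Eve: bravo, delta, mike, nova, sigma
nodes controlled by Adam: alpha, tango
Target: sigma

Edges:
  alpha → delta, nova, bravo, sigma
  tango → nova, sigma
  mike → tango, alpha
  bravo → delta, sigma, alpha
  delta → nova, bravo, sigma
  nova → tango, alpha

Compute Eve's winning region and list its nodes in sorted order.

bravo, delta, sigma

A0 = {sigma}
A1: add {bravo, delta} — delta (Eve) has delta→sigma; bravo (Eve) has bravo→sigma.
A2 = A1; e.g. mike (Eve) has no edge into A1. Fixed point.
Eve's winning region = {bravo, delta, sigma}.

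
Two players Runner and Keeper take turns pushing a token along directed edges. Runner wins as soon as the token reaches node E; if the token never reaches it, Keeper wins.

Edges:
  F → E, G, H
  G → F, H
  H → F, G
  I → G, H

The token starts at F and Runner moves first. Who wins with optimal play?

Track states (vertex, player-to-move).
A0 = {(E,Runner), (E,Keeper)}
A1: add {(F,Runner)}.
(F,Runner) ∈ A1 ⇒ Runner forces the target.

Runner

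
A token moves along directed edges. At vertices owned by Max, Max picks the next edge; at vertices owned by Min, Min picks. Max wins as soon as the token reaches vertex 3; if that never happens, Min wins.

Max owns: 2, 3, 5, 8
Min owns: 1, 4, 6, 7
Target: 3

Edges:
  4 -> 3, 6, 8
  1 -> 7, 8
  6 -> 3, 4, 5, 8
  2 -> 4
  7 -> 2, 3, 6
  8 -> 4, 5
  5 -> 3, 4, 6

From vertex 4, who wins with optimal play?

A0 = {3}
A1: add {5} — 5 (Max) has 5→3.
A2: add {8} — 8 (Max) has 8→5.
A3 = A2; e.g. 1 (Min) can still go to 7. Fixed point.
4 never enters the attractor, so Min can avoid the target forever.

Min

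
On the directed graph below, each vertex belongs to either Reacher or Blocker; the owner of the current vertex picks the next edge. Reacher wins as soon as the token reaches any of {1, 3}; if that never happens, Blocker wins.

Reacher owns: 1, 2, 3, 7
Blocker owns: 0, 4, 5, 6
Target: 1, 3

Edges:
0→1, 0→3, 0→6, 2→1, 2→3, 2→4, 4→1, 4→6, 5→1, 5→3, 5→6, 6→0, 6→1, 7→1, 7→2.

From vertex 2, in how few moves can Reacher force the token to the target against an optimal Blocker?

A0 = {1, 3}
A1: add {2, 7} — 2 (Reacher) has 2→1; 7 (Reacher) has 7→1.
A2 = A1; e.g. 0 (Blocker) can still go to 6. Fixed point.
2 enters the attractor at level 1, so Reacher can force the target in 1 move from there.

1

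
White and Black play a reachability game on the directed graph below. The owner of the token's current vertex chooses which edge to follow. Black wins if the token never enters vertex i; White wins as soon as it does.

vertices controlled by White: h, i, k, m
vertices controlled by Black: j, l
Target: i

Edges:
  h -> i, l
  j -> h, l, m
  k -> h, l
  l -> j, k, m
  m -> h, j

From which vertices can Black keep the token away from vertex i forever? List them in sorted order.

j, l

A0 = {i}
A1: add {h} — h (White) has h→i.
A2: add {k, m} — k (White) has k→h; m (White) has m→h.
A3 = A2; e.g. j (Black) can still go to l. Fixed point.
White's attractor = {h, i, k, m}; Black avoids the target exactly from the complement.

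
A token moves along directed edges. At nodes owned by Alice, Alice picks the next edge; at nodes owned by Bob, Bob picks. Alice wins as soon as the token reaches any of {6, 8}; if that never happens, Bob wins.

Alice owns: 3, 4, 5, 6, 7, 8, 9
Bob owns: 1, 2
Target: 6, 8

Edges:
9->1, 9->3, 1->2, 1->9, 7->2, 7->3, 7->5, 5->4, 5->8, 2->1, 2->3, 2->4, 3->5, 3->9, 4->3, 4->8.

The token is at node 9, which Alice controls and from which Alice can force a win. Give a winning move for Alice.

3

A0 = {6, 8}
A1: add {4, 5} — 4 (Alice) has 4→8; 5 (Alice) has 5→8.
A2: add {3, 7} — 3 (Alice) has 3→5; 7 (Alice) has 7→5.
A3: add {9} — 9 (Alice) has 9→3.
A4 = A3; e.g. 1 (Bob) can still go to 2. Fixed point.
From 9, successor 3 is in the attractor (rank 2); the other successor 1 is not.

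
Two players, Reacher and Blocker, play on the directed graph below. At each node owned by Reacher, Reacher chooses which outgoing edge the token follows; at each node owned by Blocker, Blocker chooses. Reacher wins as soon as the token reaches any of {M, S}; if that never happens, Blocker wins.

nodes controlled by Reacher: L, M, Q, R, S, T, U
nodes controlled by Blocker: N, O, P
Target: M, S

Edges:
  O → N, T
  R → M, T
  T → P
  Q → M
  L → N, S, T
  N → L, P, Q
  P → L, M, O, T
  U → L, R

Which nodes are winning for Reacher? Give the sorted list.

A0 = {M, S}
A1: add {L, Q, R} — L (Reacher) has L→S; Q (Reacher) has Q→M; R (Reacher) has R→M.
A2: add {U} — U (Reacher) has U→L.
A3 = A2; e.g. N (Blocker) can still go to P. Fixed point.
Reacher's winning region = {L, M, Q, R, S, U}.

L, M, Q, R, S, U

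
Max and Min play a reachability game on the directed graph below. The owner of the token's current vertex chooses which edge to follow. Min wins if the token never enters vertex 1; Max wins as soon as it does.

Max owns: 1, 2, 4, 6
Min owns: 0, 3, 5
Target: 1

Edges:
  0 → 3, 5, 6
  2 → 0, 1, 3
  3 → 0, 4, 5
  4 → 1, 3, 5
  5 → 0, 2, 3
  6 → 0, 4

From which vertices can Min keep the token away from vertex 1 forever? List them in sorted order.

0, 3, 5

A0 = {1}
A1: add {2, 4} — 2 (Max) has 2→1; 4 (Max) has 4→1.
A2: add {6} — 6 (Max) has 6→4.
A3 = A2; e.g. 0 (Min) can still go to 3. Fixed point.
Max's attractor = {1, 2, 4, 6}; Min avoids the target exactly from the complement.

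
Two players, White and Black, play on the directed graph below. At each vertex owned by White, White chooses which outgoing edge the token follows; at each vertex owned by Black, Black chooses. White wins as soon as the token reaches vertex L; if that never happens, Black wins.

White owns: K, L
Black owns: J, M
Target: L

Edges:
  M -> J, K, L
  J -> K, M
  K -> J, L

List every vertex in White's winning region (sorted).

A0 = {L}
A1: add {K} — K (White) has K→L.
A2 = A1; e.g. J (Black) can still go to M. Fixed point.
White's winning region = {K, L}.

K, L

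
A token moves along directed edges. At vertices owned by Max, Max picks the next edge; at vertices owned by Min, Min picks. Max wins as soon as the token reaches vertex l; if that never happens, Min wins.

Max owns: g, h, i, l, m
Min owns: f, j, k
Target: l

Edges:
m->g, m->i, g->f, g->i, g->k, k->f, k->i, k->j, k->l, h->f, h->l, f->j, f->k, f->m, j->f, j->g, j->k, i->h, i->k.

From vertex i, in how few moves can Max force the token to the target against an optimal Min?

2

A0 = {l}
A1: add {h} — h (Max) has h→l.
A2: add {i} — i (Max) has i→h.
i enters the attractor at level 2, so Max can force the target in 2 moves from there.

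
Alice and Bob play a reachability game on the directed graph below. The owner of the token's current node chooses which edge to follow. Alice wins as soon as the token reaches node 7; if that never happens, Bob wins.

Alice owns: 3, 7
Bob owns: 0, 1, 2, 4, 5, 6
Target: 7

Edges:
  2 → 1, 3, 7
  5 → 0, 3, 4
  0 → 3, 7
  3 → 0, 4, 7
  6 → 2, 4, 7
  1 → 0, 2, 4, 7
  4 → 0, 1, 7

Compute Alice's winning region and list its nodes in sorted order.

A0 = {7}
A1: add {3} — 3 (Alice) has 3→7.
A2: add {0} — 0 (Bob): all of {3, 7} already in.
A3 = A2; e.g. 1 (Bob) can still go to 2. Fixed point.
Alice's winning region = {0, 3, 7}.

0, 3, 7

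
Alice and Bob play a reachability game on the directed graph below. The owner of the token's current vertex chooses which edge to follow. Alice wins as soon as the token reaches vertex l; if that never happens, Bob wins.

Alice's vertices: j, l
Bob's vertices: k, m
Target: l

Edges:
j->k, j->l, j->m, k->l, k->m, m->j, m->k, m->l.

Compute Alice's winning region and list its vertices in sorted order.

j, l

A0 = {l}
A1: add {j} — j (Alice) has j→l.
A2 = A1; e.g. k (Bob) can still go to m. Fixed point.
Alice's winning region = {j, l}.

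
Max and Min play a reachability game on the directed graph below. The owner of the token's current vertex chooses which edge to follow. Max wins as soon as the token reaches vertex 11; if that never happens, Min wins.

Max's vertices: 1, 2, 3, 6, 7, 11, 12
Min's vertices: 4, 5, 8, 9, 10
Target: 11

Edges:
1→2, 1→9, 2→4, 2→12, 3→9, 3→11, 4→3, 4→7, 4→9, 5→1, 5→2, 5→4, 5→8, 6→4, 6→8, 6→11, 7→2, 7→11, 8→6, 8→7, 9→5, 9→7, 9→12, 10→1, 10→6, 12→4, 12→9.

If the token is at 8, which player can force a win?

A0 = {11}
A1: add {3, 6, 7} — 3 (Max) has 3→11; 6 (Max) has 6→11; 7 (Max) has 7→11.
A2: add {8} — 8 (Min): all of {6, 7} already in.
A3 = A2; e.g. 1 (Max) has no edge into A2. Fixed point.
8 ∈ A2, so Max can force the target.

Max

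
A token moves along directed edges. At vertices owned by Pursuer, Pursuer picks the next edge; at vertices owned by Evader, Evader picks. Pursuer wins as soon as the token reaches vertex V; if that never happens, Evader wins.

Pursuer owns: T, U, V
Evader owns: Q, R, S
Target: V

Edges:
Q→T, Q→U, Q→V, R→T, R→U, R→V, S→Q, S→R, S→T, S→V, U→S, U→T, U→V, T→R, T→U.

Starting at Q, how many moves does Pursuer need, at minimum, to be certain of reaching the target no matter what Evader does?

3

A0 = {V}
A1: add {U} — U (Pursuer) has U→V.
A2: add {T} — T (Pursuer) has T→U.
A3: add {Q, R} — Q (Evader): all of {T, U, V} already in; R (Evader): all of {T, U, V} already in.
Q enters the attractor at level 3, so Pursuer can force the target in 3 moves from there.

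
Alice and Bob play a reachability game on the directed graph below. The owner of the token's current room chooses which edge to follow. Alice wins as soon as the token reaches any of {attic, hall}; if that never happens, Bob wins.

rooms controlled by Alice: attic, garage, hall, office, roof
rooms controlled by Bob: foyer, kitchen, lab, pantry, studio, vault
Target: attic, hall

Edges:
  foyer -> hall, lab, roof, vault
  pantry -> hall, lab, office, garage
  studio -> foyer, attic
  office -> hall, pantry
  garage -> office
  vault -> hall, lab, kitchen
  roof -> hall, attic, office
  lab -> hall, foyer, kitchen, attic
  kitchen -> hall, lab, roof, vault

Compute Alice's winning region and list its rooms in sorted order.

A0 = {attic, hall}
A1: add {office, roof} — roof (Alice) has roof→hall; office (Alice) has office→hall.
A2: add {garage} — garage (Alice) has garage→office.
A3 = A2; e.g. pantry (Bob) can still go to lab. Fixed point.
Alice's winning region = {attic, garage, hall, office, roof}.

attic, garage, hall, office, roof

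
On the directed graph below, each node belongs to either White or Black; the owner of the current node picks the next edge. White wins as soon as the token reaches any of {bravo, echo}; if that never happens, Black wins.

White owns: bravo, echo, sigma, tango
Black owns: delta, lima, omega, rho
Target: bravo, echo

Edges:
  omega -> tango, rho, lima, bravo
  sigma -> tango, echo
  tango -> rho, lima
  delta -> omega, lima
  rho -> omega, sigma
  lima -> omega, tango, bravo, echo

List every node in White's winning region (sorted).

bravo, echo, sigma

A0 = {bravo, echo}
A1: add {sigma} — sigma (White) has sigma→echo.
A2 = A1; e.g. omega (Black) can still go to tango. Fixed point.
White's winning region = {bravo, echo, sigma}.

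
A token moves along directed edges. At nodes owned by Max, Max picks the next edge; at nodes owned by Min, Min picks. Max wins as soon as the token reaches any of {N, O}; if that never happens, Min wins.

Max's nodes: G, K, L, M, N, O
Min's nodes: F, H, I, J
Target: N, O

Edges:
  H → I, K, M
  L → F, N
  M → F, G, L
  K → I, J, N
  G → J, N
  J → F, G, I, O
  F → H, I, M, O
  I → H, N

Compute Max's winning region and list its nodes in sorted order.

G, K, L, M, N, O

A0 = {N, O}
A1: add {G, K, L} — G (Max) has G→N; K (Max) has K→N; L (Max) has L→N.
A2: add {M} — M (Max) has M→G.
A3 = A2; e.g. F (Min) can still go to H. Fixed point.
Max's winning region = {G, K, L, M, N, O}.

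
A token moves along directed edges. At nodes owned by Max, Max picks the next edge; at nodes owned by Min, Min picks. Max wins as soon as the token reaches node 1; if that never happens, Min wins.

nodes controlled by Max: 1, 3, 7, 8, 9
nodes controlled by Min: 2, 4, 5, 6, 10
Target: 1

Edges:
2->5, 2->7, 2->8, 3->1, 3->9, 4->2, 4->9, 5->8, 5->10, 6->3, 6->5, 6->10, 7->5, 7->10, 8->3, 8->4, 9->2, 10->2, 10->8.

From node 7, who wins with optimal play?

A0 = {1}
A1: add {3} — 3 (Max) has 3→1.
A2: add {8} — 8 (Max) has 8→3.
A3 = A2; e.g. 2 (Min) can still go to 5. Fixed point.
7 never enters the attractor, so Min can avoid the target forever.

Min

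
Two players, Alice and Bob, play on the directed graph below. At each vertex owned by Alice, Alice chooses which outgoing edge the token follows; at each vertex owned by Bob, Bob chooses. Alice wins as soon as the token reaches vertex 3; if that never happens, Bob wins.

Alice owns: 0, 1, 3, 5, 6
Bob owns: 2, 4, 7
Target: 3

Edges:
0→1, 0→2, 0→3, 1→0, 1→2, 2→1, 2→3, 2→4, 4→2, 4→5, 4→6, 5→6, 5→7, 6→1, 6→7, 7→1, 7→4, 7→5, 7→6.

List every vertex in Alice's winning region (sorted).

A0 = {3}
A1: add {0} — 0 (Alice) has 0→3.
A2: add {1} — 1 (Alice) has 1→0.
A3: add {6} — 6 (Alice) has 6→1.
A4: add {5} — 5 (Alice) has 5→6.
A5 = A4; e.g. 2 (Bob) can still go to 4. Fixed point.
Alice's winning region = {0, 1, 3, 5, 6}.

0, 1, 3, 5, 6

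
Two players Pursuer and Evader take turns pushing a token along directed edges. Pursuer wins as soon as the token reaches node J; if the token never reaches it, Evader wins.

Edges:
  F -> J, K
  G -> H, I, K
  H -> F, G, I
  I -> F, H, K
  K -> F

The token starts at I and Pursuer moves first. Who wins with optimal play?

Pursuer

Track states (vertex, player-to-move).
A0 = {(J,Pursuer), (J,Evader)}
A1: add {(F,Pursuer)}.
A2: add {(K,Evader)}.
A3: add {(G,Pursuer), (I,Pursuer)}.
(I,Pursuer) ∈ A3 ⇒ Pursuer forces the target.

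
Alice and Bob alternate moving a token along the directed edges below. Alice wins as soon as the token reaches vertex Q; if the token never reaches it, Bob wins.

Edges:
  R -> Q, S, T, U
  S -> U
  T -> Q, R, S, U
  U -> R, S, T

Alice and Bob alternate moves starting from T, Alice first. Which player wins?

Track states (vertex, player-to-move).
A0 = {(Q,Alice), (Q,Bob)}
A1: add {(R,Alice), (T,Alice)}.
(T,Alice) ∈ A1 ⇒ Alice forces the target.

Alice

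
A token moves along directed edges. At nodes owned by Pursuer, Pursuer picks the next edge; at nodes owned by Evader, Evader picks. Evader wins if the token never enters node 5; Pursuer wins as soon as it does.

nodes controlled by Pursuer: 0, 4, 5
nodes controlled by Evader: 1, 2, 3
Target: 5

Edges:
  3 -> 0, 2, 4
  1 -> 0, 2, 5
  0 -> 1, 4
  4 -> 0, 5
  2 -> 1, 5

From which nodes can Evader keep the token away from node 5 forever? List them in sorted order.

A0 = {5}
A1: add {4} — 4 (Pursuer) has 4→5.
A2: add {0} — 0 (Pursuer) has 0→4.
A3 = A2; e.g. 1 (Evader) can still go to 2. Fixed point.
Pursuer's attractor = {0, 4, 5}; Evader avoids the target exactly from the complement.

1, 2, 3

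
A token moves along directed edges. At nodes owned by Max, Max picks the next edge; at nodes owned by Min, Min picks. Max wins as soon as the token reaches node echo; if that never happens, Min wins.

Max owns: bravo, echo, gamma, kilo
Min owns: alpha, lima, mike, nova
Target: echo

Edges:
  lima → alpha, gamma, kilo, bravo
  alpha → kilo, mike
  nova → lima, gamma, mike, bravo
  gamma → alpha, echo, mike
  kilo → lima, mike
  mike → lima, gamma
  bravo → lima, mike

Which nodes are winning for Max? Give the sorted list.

echo, gamma

A0 = {echo}
A1: add {gamma} — gamma (Max) has gamma→echo.
A2 = A1; e.g. lima (Min) can still go to alpha. Fixed point.
Max's winning region = {echo, gamma}.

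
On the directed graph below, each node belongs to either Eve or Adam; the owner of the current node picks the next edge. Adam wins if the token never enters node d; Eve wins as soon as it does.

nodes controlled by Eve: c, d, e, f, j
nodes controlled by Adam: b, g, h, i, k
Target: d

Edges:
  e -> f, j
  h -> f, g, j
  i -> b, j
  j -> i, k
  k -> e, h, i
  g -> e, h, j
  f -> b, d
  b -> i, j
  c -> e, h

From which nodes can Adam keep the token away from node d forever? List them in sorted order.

A0 = {d}
A1: add {f} — f (Eve) has f→d.
A2: add {e} — e (Eve) has e→f.
A3: add {c} — c (Eve) has c→e.
A4 = A3; e.g. b (Adam) can still go to i. Fixed point.
Eve's attractor = {c, d, e, f}; Adam avoids the target exactly from the complement.

b, g, h, i, j, k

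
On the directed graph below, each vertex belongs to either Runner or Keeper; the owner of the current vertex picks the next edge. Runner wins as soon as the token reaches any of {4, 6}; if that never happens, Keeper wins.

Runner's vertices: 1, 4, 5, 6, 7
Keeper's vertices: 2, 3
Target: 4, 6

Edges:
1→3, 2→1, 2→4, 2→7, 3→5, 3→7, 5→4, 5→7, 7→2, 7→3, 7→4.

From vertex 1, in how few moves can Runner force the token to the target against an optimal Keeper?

A0 = {4, 6}
A1: add {5, 7} — 5 (Runner) has 5→4; 7 (Runner) has 7→4.
A2: add {3} — 3 (Keeper): all of {5, 7} already in.
A3: add {1} — 1 (Runner) has 1→3.
1 enters the attractor at level 3, so Runner can force the target in 3 moves from there.

3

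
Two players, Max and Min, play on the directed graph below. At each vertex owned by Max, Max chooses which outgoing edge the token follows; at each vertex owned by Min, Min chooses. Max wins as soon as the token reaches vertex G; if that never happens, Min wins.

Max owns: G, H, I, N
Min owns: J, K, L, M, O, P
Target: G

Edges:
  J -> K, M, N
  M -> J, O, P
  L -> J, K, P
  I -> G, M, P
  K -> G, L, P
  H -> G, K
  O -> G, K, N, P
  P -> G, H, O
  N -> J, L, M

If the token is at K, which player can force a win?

Min

A0 = {G}
A1: add {H, I} — H (Max) has H→G; I (Max) has I→G.
A2 = A1; e.g. J (Min) can still go to K. Fixed point.
K never enters the attractor, so Min can avoid the target forever.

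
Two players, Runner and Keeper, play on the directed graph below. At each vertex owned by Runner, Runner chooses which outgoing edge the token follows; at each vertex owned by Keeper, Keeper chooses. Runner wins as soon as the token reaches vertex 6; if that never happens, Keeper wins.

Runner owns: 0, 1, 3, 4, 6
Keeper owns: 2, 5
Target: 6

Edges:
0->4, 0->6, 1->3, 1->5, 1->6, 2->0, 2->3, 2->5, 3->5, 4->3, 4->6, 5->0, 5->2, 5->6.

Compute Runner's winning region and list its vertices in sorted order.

A0 = {6}
A1: add {0, 1, 4} — 0 (Runner) has 0→6; 1 (Runner) has 1→6; 4 (Runner) has 4→6.
A2 = A1; e.g. 2 (Keeper) can still go to 3. Fixed point.
Runner's winning region = {0, 1, 4, 6}.

0, 1, 4, 6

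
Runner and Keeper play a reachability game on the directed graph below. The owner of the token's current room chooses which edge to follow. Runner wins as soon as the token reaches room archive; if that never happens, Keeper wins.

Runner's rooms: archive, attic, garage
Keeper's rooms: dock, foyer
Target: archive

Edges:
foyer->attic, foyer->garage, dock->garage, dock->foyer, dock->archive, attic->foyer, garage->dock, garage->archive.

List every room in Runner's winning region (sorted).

archive, garage

A0 = {archive}
A1: add {garage} — garage (Runner) has garage→archive.
A2 = A1; e.g. attic (Runner) has no edge into A1. Fixed point.
Runner's winning region = {archive, garage}.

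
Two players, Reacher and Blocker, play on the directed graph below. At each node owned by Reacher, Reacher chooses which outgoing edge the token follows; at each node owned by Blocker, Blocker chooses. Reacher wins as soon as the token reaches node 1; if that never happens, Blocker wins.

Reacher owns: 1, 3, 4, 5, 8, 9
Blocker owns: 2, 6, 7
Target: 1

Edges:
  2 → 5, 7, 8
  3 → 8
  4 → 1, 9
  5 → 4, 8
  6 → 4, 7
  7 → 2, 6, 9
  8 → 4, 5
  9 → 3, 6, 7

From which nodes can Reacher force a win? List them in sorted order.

1, 3, 4, 5, 8, 9

A0 = {1}
A1: add {4} — 4 (Reacher) has 4→1.
A2: add {5, 8} — 5 (Reacher) has 5→4; 8 (Reacher) has 8→4.
A3: add {3} — 3 (Reacher) has 3→8.
A4: add {9} — 9 (Reacher) has 9→3.
A5 = A4; e.g. 2 (Blocker) can still go to 7. Fixed point.
Reacher's winning region = {1, 3, 4, 5, 8, 9}.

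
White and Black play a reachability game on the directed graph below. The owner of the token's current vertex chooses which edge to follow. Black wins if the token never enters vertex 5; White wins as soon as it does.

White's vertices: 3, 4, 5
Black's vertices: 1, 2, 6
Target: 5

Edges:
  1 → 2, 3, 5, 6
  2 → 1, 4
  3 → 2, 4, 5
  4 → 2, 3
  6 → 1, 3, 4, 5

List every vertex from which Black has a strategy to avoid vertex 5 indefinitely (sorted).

A0 = {5}
A1: add {3} — 3 (White) has 3→5.
A2: add {4} — 4 (White) has 4→3.
A3 = A2; e.g. 1 (Black) can still go to 2. Fixed point.
White's attractor = {3, 4, 5}; Black avoids the target exactly from the complement.

1, 2, 6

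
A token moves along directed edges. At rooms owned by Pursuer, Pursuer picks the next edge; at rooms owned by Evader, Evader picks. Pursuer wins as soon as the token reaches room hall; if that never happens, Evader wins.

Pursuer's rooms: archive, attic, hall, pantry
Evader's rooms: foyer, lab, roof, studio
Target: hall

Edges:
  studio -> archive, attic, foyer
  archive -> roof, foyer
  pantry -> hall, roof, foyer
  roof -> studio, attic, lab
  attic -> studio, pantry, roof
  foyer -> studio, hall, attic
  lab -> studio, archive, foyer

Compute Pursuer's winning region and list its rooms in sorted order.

attic, hall, pantry

A0 = {hall}
A1: add {pantry} — pantry (Pursuer) has pantry→hall.
A2: add {attic} — attic (Pursuer) has attic→pantry.
A3 = A2; e.g. studio (Evader) can still go to archive. Fixed point.
Pursuer's winning region = {attic, hall, pantry}.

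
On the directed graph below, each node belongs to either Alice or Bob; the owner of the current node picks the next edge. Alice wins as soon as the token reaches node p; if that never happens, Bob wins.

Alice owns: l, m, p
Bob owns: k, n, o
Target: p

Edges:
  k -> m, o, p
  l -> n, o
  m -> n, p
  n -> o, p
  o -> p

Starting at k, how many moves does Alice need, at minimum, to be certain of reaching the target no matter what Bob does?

A0 = {p}
A1: add {m, o} — m (Alice) has m→p; o (Bob): all of {p} already in.
A2: add {k, l, n} — k (Bob): all of {m, o, p} already in; l (Alice) has l→o; n (Bob): all of {o, p} already in.
A2 = all vertices. Fixed point.
k enters the attractor at level 2, so Alice can force the target in 2 moves from there.

2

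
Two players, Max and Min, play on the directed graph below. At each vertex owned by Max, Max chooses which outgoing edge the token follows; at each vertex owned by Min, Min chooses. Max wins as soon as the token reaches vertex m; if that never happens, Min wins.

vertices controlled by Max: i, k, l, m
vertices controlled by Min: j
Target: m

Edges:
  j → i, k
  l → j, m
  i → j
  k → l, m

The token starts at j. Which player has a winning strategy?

Min

A0 = {m}
A1: add {k, l} — k (Max) has k→m; l (Max) has l→m.
A2 = A1; e.g. i (Max) has no edge into A1. Fixed point.
j never enters the attractor, so Min can avoid the target forever.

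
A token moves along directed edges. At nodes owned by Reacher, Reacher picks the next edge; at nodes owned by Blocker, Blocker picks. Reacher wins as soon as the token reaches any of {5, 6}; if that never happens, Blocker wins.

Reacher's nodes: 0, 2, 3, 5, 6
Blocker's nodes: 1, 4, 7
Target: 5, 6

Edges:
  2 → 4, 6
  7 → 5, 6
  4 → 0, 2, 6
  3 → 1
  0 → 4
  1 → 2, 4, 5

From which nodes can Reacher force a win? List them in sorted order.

A0 = {5, 6}
A1: add {2, 7} — 2 (Reacher) has 2→6; 7 (Blocker): all of {5, 6} already in.
A2 = A1; e.g. 0 (Reacher) has no edge into A1. Fixed point.
Reacher's winning region = {2, 5, 6, 7}.

2, 5, 6, 7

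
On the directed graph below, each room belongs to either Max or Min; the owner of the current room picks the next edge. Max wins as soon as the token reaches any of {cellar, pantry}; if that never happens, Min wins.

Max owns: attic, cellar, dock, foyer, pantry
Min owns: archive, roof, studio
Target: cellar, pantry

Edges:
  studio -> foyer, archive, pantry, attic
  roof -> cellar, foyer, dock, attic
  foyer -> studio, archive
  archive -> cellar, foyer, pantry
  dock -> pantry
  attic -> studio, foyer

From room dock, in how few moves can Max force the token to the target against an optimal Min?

1

A0 = {cellar, pantry}
A1: add {dock} — dock (Max) has dock→pantry.
A2 = A1; e.g. studio (Min) can still go to foyer. Fixed point.
dock enters the attractor at level 1, so Max can force the target in 1 move from there.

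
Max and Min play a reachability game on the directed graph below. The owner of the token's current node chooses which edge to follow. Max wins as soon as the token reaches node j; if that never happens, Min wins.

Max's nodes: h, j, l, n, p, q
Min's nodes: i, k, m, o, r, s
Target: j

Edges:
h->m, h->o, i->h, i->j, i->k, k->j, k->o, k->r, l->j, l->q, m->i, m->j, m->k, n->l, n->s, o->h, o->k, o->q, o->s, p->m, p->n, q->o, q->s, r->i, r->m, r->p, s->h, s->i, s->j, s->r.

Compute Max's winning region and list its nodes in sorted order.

j, l, n, p

A0 = {j}
A1: add {l} — l (Max) has l→j.
A2: add {n} — n (Max) has n→l.
A3: add {p} — p (Max) has p→n.
A4 = A3; e.g. h (Max) has no edge into A3. Fixed point.
Max's winning region = {j, l, n, p}.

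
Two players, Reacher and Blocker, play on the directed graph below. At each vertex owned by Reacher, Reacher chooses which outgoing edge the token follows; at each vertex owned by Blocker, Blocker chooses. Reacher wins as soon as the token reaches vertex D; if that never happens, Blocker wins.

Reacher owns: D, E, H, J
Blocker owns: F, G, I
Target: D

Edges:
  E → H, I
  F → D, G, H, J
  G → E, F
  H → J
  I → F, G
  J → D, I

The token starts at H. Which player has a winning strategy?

A0 = {D}
A1: add {J} — J (Reacher) has J→D.
A2: add {H} — H (Reacher) has H→J.
H ∈ A2, so Reacher can force the target.

Reacher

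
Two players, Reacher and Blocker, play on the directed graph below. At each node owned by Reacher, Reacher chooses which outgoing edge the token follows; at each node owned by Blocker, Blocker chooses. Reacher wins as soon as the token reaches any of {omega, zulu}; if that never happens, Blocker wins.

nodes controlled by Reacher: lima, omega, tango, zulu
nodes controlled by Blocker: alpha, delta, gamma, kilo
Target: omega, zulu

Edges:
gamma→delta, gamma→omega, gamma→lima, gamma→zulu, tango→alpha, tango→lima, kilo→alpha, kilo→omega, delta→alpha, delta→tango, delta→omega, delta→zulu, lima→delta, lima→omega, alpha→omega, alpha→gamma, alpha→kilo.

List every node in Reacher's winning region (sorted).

A0 = {omega, zulu}
A1: add {lima} — lima (Reacher) has lima→omega.
A2: add {tango} — tango (Reacher) has tango→lima.
A3 = A2; e.g. alpha (Blocker) can still go to gamma. Fixed point.
Reacher's winning region = {lima, omega, tango, zulu}.

lima, omega, tango, zulu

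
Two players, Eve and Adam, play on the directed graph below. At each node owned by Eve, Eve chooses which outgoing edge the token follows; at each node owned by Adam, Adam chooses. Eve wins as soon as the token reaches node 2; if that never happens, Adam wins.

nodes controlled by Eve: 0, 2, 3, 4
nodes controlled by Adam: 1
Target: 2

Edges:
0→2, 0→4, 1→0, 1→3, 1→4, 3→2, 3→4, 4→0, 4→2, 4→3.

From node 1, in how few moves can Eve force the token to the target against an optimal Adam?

A0 = {2}
A1: add {0, 3, 4} — 0 (Eve) has 0→2; 3 (Eve) has 3→2; 4 (Eve) has 4→2.
A2: add {1} — 1 (Adam): all of {0, 3, 4} already in.
A2 = all vertices. Fixed point.
1 enters the attractor at level 2, so Eve can force the target in 2 moves from there.

2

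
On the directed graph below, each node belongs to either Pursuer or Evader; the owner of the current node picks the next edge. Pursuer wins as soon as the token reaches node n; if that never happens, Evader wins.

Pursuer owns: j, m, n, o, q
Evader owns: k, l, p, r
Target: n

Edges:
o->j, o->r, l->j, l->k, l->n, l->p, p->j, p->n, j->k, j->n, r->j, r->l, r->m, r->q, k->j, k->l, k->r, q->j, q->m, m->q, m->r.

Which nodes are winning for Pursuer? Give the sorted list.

A0 = {n}
A1: add {j} — j (Pursuer) has j→n.
A2: add {o, p, q} — o (Pursuer) has o→j; p (Evader): all of {j, n} already in; q (Pursuer) has q→j.
A3: add {m} — m (Pursuer) has m→q.
A4 = A3; e.g. k (Evader) can still go to l. Fixed point.
Pursuer's winning region = {j, m, n, o, p, q}.

j, m, n, o, p, q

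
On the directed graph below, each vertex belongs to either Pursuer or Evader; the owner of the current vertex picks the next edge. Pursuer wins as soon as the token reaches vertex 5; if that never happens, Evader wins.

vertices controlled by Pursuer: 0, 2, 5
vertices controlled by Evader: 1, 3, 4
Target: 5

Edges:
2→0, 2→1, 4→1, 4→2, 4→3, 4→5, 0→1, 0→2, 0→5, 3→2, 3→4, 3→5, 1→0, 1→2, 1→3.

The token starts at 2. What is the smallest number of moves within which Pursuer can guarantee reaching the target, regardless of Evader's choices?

2

A0 = {5}
A1: add {0} — 0 (Pursuer) has 0→5.
A2: add {2} — 2 (Pursuer) has 2→0.
A3 = A2; e.g. 1 (Evader) can still go to 3. Fixed point.
2 enters the attractor at level 2, so Pursuer can force the target in 2 moves from there.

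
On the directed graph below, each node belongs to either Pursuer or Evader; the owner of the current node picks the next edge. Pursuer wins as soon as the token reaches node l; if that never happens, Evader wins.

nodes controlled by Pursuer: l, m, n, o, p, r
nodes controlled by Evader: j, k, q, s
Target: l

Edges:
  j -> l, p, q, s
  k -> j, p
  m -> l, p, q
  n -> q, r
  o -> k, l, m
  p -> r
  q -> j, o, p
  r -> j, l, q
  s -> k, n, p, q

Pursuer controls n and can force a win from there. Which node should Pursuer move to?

r

A0 = {l}
A1: add {m, o, r} — m (Pursuer) has m→l; o (Pursuer) has o→l; r (Pursuer) has r→l.
A2: add {n, p} — n (Pursuer) has n→r; p (Pursuer) has p→r.
A3 = A2; e.g. j (Evader) can still go to q. Fixed point.
From n, successor r is in the attractor (rank 1); the other successor q is not.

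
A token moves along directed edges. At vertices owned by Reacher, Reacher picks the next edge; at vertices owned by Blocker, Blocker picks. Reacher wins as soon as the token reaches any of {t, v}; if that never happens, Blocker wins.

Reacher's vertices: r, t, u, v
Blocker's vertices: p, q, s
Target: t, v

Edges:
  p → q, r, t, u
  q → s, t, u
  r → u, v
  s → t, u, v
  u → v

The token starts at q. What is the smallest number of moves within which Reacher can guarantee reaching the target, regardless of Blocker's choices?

A0 = {t, v}
A1: add {r, u} — r (Reacher) has r→v; u (Reacher) has u→v.
A2: add {s} — s (Blocker): all of {t, u, v} already in.
A3: add {q} — q (Blocker): all of {s, t, u} already in.
q enters the attractor at level 3, so Reacher can force the target in 3 moves from there.

3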